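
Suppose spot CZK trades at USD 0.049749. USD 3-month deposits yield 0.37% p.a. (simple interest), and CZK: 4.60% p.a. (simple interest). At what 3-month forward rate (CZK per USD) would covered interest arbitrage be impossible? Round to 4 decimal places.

20.3133

T = 3/12 years.
Growth of 1 USD over T: 1 + 0.0037×3/12 = 1.000925.
CZK growth factor: 1 + 0.0460×3/12 = 1.011500.
So F = 0.049749 × 1.000925 / 1.011500 = 0.049228886 (USD/CZK).
Invert for CZK per USD: 1 / 0.049228886 = 20.3133.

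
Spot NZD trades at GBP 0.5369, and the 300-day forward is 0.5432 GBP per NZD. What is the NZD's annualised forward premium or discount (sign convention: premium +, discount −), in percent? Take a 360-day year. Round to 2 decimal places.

T = 300/360 years.
Period premium: (0.5432 − 0.5369)/0.5369 = 0.0117340.
Annualise by dividing by T: 0.0117340 / (300/360) = 0.014081 → 1.41%.

+1.41%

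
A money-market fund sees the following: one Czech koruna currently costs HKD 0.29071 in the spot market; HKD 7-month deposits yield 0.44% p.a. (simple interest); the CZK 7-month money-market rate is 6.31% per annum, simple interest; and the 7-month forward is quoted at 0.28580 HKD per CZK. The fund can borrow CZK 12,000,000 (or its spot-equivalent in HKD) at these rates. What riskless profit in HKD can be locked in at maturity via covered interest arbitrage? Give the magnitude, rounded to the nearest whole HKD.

HKD 58,364

T = 7/12 years.
Keep in CZK, deliver into the forward: 12,000,000·1.036808333·0.28580 = HKD 3,555,837.86.
Swap to HKD now, deposit: 12,000,000·0.29071·1.002566667 = HKD 3,497,473.87.
The quoted forward overvalues CZK, so borrow HKD, buy CZK at spot, deposit the CZK at 6.31%, and sell the proceeds forward at 0.28580.
Profit = 3,555,837.86 − 3,497,473.87 = HKD 58,364.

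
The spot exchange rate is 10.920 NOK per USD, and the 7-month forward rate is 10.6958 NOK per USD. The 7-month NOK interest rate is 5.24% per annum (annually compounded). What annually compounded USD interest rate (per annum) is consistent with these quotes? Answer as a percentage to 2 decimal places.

T = 7/12 years.
CIP gives F = S · g_NOK/g_USD, so g_NOK/g_USD = 10.6958/10.92 = 0.9794689.
The NOK side grows by (1 + 0.0524)^(7/12) = 1.030241.
That pins the USD growth at 1.0518364.
r = 1.0518364^(12/7) − 1 = 0.090500 → 9.05%.

9.05%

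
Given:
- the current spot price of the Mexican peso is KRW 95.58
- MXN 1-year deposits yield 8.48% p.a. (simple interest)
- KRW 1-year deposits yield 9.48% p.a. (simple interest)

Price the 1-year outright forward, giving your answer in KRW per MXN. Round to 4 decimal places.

T = 1 year.
Growth of 1 KRW over T: 1 + 0.0948×1 = 1.094800.
MXN accumulates by 1 + 0.0848×1 = 1.084800.
CIP: F = S · (grow KRW)/(grow MXN) = 95.58 × 1.094800/1.084800 = 96.461084 KRW per MXN.

96.4611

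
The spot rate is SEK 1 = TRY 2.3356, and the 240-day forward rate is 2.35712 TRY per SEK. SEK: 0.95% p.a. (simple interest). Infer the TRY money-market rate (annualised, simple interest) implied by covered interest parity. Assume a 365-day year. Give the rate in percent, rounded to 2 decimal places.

2.36%

T = 240/365 years.
F/S = 2.35712/2.3356 = 1.0092139 = (growth of TRY) / (growth of SEK).
SEK growth factor: 1 + 0.0095×240/365 = 1.0062466.
Hence g_TRY = 1.0155181.
(1.0155181 − 1)/T = 0.023600, i.e. 2.36%.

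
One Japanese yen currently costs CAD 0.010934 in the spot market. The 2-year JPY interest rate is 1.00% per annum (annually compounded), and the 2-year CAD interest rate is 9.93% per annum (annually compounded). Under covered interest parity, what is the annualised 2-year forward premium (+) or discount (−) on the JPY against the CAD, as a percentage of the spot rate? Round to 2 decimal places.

+9.23%

T = 2 years.
CIP forward (CAD per JPY) = 0.010934 × 1.2084605/1.020100 = 0.012952953.
Annualised premium = (F − S)/S × (1/T) = (0.012952953 − 0.010934)/0.010934 ÷ 2 = 9.23%.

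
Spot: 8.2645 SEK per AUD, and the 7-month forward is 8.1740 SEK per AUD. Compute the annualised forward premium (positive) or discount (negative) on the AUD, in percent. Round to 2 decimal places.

-1.88%

T = 7/12 years.
Period premium: (8.1740 − 8.2645)/8.2645 = -0.0109505.
Per annum: -0.0109505 / (7/12) = -0.018772 = -1.88%.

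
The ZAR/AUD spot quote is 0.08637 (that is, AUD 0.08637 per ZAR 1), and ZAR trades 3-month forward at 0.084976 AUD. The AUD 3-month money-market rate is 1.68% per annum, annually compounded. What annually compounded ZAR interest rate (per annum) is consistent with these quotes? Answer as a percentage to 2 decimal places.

T = 3/12 years.
CIP gives F = S · g_AUD/g_ZAR, so g_AUD/g_ZAR = 0.084976/0.08637 = 0.9838601.
AUD growth factor: (1 + 0.0168)^(3/12) = 1.0041738.
So the ZAR growth factor = 1.0206469.
Annualise: 1.0206469^(12/3) − 1 = 0.085181 = 8.52%.

8.52%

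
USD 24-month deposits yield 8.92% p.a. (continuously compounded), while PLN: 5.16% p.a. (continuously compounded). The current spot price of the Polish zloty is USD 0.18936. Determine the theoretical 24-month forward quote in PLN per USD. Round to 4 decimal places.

4.8984

T = 2 years.
USD accumulates by e^(0.0892×2) = 1.1953033.
PLN growth factor: e^(0.0516×2) = 1.1087131.
Forward (USD per PLN) = 0.18936 × 1.1953033 / 1.1087131 = 0.2041490.
Invert for PLN per USD: 1 / 0.2041490 = 4.8984.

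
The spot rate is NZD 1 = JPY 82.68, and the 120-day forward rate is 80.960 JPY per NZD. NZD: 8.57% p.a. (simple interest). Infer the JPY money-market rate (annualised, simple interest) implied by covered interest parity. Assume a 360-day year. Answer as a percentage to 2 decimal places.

T = 120/360 years.
By CIP, F/S equals the JPY-to-NZD growth ratio: 80.96/82.68 = 0.9791969.
NZD growth factor: 1 + 0.0857×120/360 = 1.0285667.
That pins the JPY growth at 1.0071693.
r = (1.0071693 − 1)/(120/360) = 0.021508 → 2.15%.

2.15%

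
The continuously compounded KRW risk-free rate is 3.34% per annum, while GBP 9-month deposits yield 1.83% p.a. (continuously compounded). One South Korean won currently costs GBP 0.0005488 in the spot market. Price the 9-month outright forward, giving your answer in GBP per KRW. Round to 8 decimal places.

T = 9/12 years.
Growth of 1 GBP over T: e^(0.0183×9/12) = 1.0138196.
KRW growth factor: e^(0.0334×9/12) = 1.0253664.
Forward (GBP per KRW) = 0.0005488 × 1.0138196 / 1.0253664 = 0.0005426199.

0.00054262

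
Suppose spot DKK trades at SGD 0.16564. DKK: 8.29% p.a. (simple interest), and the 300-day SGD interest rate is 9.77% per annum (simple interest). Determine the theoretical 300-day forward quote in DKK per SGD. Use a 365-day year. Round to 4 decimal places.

5.9692

T = 300/365 years.
SGD accumulates by 1 + 0.0977×300/365 = 1.0803014.
DKK growth factor: 1 + 0.0829×300/365 = 1.068137.
CIP: F = S · (grow SGD)/(grow DKK) = 0.16564 × 1.0803014/1.068137 = 0.1675264 SGD per DKK.
Quoted the other way: 1/0.1675264 = 5.9692 DKK per SGD.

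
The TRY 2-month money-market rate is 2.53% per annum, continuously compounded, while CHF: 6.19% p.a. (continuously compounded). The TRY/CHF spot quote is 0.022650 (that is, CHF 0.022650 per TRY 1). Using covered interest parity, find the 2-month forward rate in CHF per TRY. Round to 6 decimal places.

T = 2/12 years.
CHF accumulates by e^(0.0619×2/12) = 1.0103701.
Growth of 1 TRY over T: e^(0.0253×2/12) = 1.0042256.
CIP: F = S · (grow CHF)/(grow TRY) = 0.02265 × 1.0103701/1.0042256 = 0.02278859 CHF per TRY.

0.022789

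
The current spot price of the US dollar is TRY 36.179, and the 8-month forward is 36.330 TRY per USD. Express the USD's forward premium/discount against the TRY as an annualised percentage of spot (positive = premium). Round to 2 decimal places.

+0.63%

T = 8/12 years.
Period premium: (36.330 − 36.179)/36.179 = 0.0041737.
Per annum: 0.0041737 / (8/12) = 0.006261 = 0.63%.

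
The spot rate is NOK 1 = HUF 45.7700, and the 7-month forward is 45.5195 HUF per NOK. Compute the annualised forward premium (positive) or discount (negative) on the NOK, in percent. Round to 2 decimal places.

-0.94%

T = 7/12 years.
Period premium: (45.5195 − 45.77)/45.77 = -0.0054730.
×(1/T) gives -0.94% p.a.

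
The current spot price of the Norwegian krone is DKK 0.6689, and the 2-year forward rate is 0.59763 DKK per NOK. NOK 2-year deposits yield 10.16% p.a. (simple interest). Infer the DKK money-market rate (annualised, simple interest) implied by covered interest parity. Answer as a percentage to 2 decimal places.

T = 2 years.
F/S = 0.59763/0.6689 = 0.8934519 = (growth of DKK) / (growth of NOK).
The NOK side grows by 1 + 0.1016×2 = 1.203200.
Hence g_DKK = 1.0750013.
r = (1.0750013 − 1)/2 = 0.037501 → 3.75%.

3.75%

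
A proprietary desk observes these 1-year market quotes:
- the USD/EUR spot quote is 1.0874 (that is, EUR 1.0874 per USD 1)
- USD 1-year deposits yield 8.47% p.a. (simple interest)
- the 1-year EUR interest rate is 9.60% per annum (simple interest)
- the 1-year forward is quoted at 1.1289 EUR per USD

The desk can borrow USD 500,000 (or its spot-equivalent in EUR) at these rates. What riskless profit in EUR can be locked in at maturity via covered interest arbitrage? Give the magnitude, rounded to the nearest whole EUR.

EUR 16,364

T = 1 year.
Invest the USD and cover forward: 500,000 × 1.084700 × 1.1289 = EUR 612,258.92.
Convert at spot and invest in EUR: 500,000 × 1.0874 × 1.096000 = EUR 595,895.20.
The quoted forward overvalues USD, so borrow EUR, buy USD at spot, deposit the USD at 8.47%, and sell the proceeds forward at 1.1289.
Profit = 612,258.92 − 595,895.20 = EUR 16,364.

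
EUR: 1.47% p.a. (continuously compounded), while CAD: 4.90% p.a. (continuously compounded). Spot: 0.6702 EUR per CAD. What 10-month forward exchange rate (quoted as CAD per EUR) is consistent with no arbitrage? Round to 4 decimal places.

1.5354

T = 10/12 years.
Growth of 1 EUR over T: e^(0.0147×10/12) = 1.0123253.
CAD growth factor: e^(0.0490×10/12) = 1.0416785.
Forward (EUR per CAD) = 0.6702 × 1.0123253 / 1.0416785 = 0.6513146.
Quoted the other way: 1/0.6513146 = 1.5354 CAD per EUR.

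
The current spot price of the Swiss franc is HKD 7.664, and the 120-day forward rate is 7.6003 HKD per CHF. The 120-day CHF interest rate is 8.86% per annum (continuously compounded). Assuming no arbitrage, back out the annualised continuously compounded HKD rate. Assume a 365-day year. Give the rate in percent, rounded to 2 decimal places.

T = 120/365 years.
CIP gives F = S · g_HKD/g_CHF, so g_HKD/g_CHF = 7.6003/7.664 = 0.9916884.
The CHF side grows by e^(0.0886×120/365) = 1.0295572.
Hence g_HKD = 1.0209999.
Take logs: ln 1.0209999 / (120/365) = 0.063213, so 6.32%.

6.32%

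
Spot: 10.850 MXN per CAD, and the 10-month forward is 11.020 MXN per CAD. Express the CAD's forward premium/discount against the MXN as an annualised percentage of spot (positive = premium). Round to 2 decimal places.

T = 10/12 years.
(F − S)/S = (11.020 − 10.85)/10.85 = 0.0156682.
Per annum: 0.0156682 / (10/12) = 0.018802 = 1.88%.

+1.88%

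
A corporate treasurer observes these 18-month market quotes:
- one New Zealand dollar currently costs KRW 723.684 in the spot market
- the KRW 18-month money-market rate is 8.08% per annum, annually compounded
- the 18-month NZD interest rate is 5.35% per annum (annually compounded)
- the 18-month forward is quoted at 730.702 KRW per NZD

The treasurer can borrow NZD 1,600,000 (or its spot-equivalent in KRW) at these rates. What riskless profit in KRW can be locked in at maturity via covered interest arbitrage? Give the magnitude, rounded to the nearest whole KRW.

KRW 36,839,704

T = 18/12 years.
Keep in NZD, deliver into the forward: 1,600,000·1.081313960131·730.702 = KRW 1,264,189,237.27.
Swap to KRW now, deposit: 1,600,000·723.684·1.123616230798 = KRW 1,301,028,941.39.
The quoted forward undervalues NZD, so borrow NZD, convert to KRW at spot, deposit the KRW at 8.08%, and buy NZD forward at 730.702 to cover the loan.
The gap between the two covered legs is KRW 36,839,704.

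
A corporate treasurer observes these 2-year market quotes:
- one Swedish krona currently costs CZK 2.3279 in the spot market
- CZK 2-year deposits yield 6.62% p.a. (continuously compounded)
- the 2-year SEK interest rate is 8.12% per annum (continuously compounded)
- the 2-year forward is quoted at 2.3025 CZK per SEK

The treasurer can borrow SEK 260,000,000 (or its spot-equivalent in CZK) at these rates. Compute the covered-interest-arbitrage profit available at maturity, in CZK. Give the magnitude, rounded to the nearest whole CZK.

CZK 13,273,667

T = 2 years.
Invest the SEK and cover forward: 260,000,000 × 1.1763306795 × 2.3025 = CZK 704,210,361.28.
Convert at spot and invest in CZK: 260,000,000 × 2.3279 × 1.1415648539 = CZK 690,936,694.08.
The quoted forward overvalues SEK, so borrow CZK, buy SEK at spot, deposit the SEK at 8.12%, and sell the proceeds forward at 2.3025.
Profit = 704,210,361.28 − 690,936,694.08 = CZK 13,273,667.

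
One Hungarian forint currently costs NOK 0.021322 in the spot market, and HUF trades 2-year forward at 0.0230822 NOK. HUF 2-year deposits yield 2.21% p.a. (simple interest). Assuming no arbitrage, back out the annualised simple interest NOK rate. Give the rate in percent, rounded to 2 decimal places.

6.52%

T = 2 years.
F/S = 0.0230822/0.021322 = 1.0825532 = (growth of NOK) / (growth of HUF).
HUF growth factor: 1 + 0.0221×2 = 1.044200.
So the NOK growth factor = 1.1304021.
r = (1.1304021 − 1)/2 = 0.065201 → 6.52%.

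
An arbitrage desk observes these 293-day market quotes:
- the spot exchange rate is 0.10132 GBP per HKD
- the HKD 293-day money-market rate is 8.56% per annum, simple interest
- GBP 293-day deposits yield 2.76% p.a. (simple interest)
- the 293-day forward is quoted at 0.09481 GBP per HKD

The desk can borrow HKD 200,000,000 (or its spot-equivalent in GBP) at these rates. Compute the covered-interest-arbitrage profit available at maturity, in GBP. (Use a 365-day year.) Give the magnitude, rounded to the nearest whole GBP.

T = 293/365 years.
Invest the HKD and cover forward: 200,000,000 × 1.0687145205 × 0.09481 = GBP 20,264,964.74.
Convert at spot and invest in GBP: 200,000,000 × 0.10132 × 1.0221556164 = GBP 20,712,961.41.
The quoted forward undervalues HKD, so borrow HKD, convert to GBP at spot, deposit the GBP at 2.76%, and buy HKD forward at 0.09481 to cover the loan.
Arbitrage profit = |20,264,964.74 − 20,712,961.41| = GBP 447,997.

GBP 447,997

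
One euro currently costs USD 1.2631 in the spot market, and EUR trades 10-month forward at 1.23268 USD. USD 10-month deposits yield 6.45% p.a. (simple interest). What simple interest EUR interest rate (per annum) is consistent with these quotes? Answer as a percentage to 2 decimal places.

9.57%

T = 10/12 years.
By CIP, F/S equals the USD-to-EUR growth ratio: 1.23268/1.2631 = 0.9759164.
The USD side grows by 1 + 0.0645×10/12 = 1.053750.
Hence g_EUR = 1.0797544.
r = (1.0797544 − 1)/(10/12) = 0.095705 → 9.57%.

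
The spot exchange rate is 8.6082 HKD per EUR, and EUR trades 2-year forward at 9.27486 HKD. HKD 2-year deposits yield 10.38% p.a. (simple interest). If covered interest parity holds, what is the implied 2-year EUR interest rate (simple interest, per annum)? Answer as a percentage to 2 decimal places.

6.04%

T = 2 years.
F/S = 9.27486/8.6082 = 1.0774448 = (growth of HKD) / (growth of EUR).
The HKD side grows by 1 + 0.1038×2 = 1.207600.
So the EUR growth factor = 1.1207999.
r = (1.1207999 − 1)/2 = 0.060400 → 6.04%.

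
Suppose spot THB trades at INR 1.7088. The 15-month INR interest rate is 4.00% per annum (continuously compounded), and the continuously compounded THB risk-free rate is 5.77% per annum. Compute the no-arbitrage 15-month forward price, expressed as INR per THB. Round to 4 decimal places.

1.6714

T = 15/12 years.
Growth of 1 INR over T: e^(0.0400×15/12) = 1.0512711.
THB accumulates by e^(0.0577×15/12) = 1.0747897.
Forward (INR per THB) = 1.7088 × 1.0512711 / 1.0747897 = 1.671408.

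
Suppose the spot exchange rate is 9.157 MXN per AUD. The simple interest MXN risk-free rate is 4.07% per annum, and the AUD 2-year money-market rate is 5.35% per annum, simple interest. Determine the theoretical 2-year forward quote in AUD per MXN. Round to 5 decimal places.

T = 2 years.
Growth of 1 MXN over T: 1 + 0.0407×2 = 1.081400.
AUD accumulates by 1 + 0.0535×2 = 1.107000.
So F = 9.157 × 1.081400 / 1.107000 = 8.945239 (MXN/AUD).
Quoted the other way: 1/8.945239 = 0.11179 AUD per MXN.

0.11179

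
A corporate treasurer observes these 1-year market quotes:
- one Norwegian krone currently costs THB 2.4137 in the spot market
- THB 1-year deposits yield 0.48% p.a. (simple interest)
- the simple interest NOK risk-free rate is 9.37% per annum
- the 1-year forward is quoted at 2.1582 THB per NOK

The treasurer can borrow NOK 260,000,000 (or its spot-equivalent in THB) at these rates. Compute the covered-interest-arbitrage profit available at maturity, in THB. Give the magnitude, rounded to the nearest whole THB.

THB 16,864,229

T = 1 year.
Invest the NOK and cover forward: 260,000,000 × 1.093700 × 2.1582 = THB 613,710,068.40.
Convert at spot and invest in THB: 260,000,000 × 2.4137 × 1.004800 = THB 630,574,297.60.
The quoted forward undervalues NOK, so borrow NOK, convert to THB at spot, deposit the THB at 0.48%, and buy NOK forward at 2.1582 to cover the loan.
Arbitrage profit = |613,710,068.40 − 630,574,297.60| = THB 16,864,229.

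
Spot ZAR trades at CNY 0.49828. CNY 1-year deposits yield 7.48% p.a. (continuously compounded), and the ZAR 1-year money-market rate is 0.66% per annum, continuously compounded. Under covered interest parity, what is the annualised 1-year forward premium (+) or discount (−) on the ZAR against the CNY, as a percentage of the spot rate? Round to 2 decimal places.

T = 1 year.
F = S · g_CNY/g_ZAR = 0.49828 × 1.0776686/1.0066218 = 0.53344832.
Annualised premium = (F − S)/S × (1/T) = (0.53344832 − 0.49828)/0.49828 ÷ 1 = 7.06%.

+7.06%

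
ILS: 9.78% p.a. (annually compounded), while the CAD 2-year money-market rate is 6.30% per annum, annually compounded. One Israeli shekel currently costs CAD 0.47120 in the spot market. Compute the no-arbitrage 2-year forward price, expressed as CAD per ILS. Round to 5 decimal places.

0.44180

T = 2 years.
CAD growth factor: (1 + 0.0630)^2 = 1.129969.
ILS accumulates by (1 + 0.0978)^2 = 1.2051648.
CIP: F = S · (grow CAD)/(grow ILS) = 0.4712 × 1.129969/1.2051648 = 0.4417997 CAD per ILS.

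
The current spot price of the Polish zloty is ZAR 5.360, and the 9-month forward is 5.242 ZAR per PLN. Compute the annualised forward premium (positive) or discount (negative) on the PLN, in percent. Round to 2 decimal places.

T = 9/12 years.
(F − S)/S = (5.242 − 5.36)/5.36 = -0.0220149.
Annualise by dividing by T: -0.0220149 / (9/12) = -0.029353 → -2.94%.

-2.94%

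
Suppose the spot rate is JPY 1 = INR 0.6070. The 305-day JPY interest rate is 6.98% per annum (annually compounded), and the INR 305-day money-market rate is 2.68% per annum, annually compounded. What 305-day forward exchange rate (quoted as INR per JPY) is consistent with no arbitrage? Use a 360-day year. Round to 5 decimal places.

0.58626

T = 305/360 years.
INR accumulates by (1 + 0.0268)^(305/360) = 1.0226595.
JPY growth factor: (1 + 0.0698)^(305/360) = 1.058829.
Forward (INR per JPY) = 0.607 × 1.0226595 / 1.058829 = 0.5862649.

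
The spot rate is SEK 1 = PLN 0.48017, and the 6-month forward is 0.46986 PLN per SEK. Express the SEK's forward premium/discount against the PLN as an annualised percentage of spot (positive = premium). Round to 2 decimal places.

-4.29%

T = 6/12 years.
Period premium: (0.46986 − 0.48017)/0.48017 = -0.0214716.
×(1/T) gives -4.29% p.a.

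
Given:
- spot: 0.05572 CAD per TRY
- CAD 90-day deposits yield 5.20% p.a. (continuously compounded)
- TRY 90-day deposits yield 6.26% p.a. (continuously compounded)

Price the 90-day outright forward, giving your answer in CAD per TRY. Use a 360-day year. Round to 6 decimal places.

T = 90/360 years.
CAD growth factor: e^(0.0520×90/360) = 1.0130849.
Growth of 1 TRY over T: e^(0.0626×90/360) = 1.0157731.
So F = 0.05572 × 1.0130849 / 1.0157731 = 0.05557254 (CAD/TRY).

0.055573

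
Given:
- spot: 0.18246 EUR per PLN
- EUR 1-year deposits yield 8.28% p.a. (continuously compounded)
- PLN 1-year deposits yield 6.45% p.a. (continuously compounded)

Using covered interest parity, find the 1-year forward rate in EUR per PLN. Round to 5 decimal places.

T = 1 year.
EUR accumulates by e^(0.0828×1) = 1.0863245.
PLN growth factor: e^(0.0645×1) = 1.0666256.
CIP: F = S · (grow EUR)/(grow PLN) = 0.18246 × 1.0863245/1.0666256 = 0.1858297 EUR per PLN.

0.18583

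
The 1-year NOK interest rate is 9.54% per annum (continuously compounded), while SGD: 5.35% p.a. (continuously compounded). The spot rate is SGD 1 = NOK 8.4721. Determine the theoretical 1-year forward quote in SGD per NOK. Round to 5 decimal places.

T = 1 year.
NOK accumulates by e^(0.0954×1) = 1.1000988.
Growth of 1 SGD over T: e^(0.0535×1) = 1.054957.
So F = 8.4721 × 1.1000988 / 1.054957 = 8.834623 (NOK/SGD).
Quoted the other way: 1/8.834623 = 0.11319 SGD per NOK.

0.11319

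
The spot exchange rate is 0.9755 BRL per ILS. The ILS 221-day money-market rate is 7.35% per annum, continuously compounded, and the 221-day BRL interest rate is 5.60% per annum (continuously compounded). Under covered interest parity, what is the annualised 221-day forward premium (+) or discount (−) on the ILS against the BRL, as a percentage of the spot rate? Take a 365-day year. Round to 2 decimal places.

T = 221/365 years.
F = S · g_BRL/g_ILS = 0.9755 × 1.0344882/1.0455078 = 0.9652183.
Annualised premium = (F − S)/S × (1/T) = (0.9652183 − 0.9755)/0.9755 ÷ (221/365) = -1.74%.

-1.74%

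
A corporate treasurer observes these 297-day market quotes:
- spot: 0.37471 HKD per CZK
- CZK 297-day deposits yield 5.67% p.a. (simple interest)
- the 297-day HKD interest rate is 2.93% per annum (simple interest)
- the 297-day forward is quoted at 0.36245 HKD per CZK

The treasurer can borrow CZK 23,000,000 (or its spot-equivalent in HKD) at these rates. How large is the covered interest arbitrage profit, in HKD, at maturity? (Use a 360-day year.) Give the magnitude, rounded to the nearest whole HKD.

HKD 100,353

T = 297/360 years.
Invest the CZK and cover forward: 23,000,000 × 1.0467775 × 0.36245 = HKD 8,726,303.61.
Convert at spot and invest in HKD: 23,000,000 × 0.37471 × 1.0241725 = HKD 8,826,656.58.
The quoted forward undervalues CZK, so borrow CZK, convert to HKD at spot, deposit the HKD at 2.93%, and buy CZK forward at 0.36245 to cover the loan.
Profit = 8,826,656.58 − 8,726,303.61 = HKD 100,353.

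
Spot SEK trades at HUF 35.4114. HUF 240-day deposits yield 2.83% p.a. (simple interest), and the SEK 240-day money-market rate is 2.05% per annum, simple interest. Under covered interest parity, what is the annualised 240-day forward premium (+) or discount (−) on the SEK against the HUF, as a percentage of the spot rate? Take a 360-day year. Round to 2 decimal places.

+0.77%

T = 240/360 years.
CIP forward (HUF per SEK) = 35.4114 × 1.0188667/1.0136667 = 35.5930566.
Annualised premium = (F − S)/S × (1/T) = (35.5930566 − 35.4114)/35.4114 ÷ (240/360) = 0.77%.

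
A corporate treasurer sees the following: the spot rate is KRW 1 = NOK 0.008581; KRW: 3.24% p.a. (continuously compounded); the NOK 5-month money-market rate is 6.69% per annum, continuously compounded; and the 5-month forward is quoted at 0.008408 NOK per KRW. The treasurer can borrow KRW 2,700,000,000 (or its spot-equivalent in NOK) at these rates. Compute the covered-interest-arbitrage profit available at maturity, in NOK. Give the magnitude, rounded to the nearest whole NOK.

NOK 813,463

T = 5/12 years.
Invest the KRW and cover forward: 2,700,000,000 × 1.0135915365 × 0.008408 = NOK 23,010,149.63.
Convert at spot and invest in NOK: 2,700,000,000 × 0.008581 × 1.028267143 = NOK 23,823,612.96.
The quoted forward undervalues KRW, so borrow KRW, convert to NOK at spot, deposit the NOK at 6.69%, and buy KRW forward at 0.008408 to cover the loan.
The gap between the two covered legs is NOK 813,463.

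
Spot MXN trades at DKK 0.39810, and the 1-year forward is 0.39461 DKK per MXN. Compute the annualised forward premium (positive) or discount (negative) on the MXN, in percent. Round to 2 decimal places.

T = 1 year.
(F − S)/S = (0.39461 − 0.3981)/0.3981 = -0.0087666.
Per annum: -0.0087666 / 1 = -0.008767 = -0.88%.

-0.88%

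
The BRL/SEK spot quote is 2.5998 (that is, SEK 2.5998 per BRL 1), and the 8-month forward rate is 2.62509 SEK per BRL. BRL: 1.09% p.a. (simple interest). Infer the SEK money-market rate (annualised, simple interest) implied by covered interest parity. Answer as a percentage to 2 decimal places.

2.56%

T = 8/12 years.
F/S = 2.62509/2.5998 = 1.0097277 = (growth of SEK) / (growth of BRL).
BRL growth factor: 1 + 0.0109×8/12 = 1.0072667.
That pins the SEK growth at 1.0170651.
(1.0170651 − 1)/T = 0.025598, i.e. 2.56%.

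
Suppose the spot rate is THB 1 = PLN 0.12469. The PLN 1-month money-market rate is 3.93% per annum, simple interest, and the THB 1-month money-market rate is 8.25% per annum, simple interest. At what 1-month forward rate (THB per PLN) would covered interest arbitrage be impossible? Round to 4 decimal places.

8.0487

T = 1/12 years.
PLN accumulates by 1 + 0.0393×1/12 = 1.003275.
THB growth factor: 1 + 0.0825×1/12 = 1.006875.
CIP: F = S · (grow PLN)/(grow THB) = 0.12469 × 1.003275/1.006875 = 0.1242442 PLN per THB.
Quoted the other way: 1/0.1242442 = 8.0487 THB per PLN.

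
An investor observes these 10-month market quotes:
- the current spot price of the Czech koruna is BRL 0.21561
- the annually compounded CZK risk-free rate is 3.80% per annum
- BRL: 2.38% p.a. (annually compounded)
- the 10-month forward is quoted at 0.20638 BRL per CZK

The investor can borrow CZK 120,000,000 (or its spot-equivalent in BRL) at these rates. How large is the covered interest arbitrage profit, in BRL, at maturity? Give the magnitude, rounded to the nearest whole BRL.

T = 10/12 years.
Route A — deposit CZK, sell forward: 120,000,000 × 1.031567841 × 0.20638 = BRL 25,547,396.52.
Route B — convert at spot, deposit BRL: 120,000,000 × 0.21561 × 1.0197943567 = BRL 26,385,343.35.
The quoted forward undervalues CZK, so borrow CZK, convert to BRL at spot, deposit the BRL at 2.38%, and buy CZK forward at 0.20638 to cover the loan.
Profit = 26,385,343.35 − 25,547,396.52 = BRL 837,947.

BRL 837,947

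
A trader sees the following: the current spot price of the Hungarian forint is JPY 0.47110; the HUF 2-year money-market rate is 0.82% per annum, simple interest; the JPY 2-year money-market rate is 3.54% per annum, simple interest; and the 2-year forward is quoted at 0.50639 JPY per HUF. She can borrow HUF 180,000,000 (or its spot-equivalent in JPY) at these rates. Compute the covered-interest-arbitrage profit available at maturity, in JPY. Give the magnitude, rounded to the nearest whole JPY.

T = 2 years.
Invest the HUF and cover forward: 180,000,000 × 1.016400 × 0.50639 = JPY 92,645,063.28.
Convert at spot and invest in JPY: 180,000,000 × 0.47110 × 1.070800 = JPY 90,801,698.40.
The quoted forward overvalues HUF, so borrow JPY, buy HUF at spot, deposit the HUF at 0.82%, and sell the proceeds forward at 0.50639.
Arbitrage profit = |92,645,063.28 − 90,801,698.40| = JPY 1,843,365.

JPY 1,843,365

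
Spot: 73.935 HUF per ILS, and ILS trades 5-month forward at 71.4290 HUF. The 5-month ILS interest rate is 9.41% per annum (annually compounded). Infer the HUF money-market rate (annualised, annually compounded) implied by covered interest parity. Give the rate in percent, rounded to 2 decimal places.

T = 5/12 years.
CIP gives F = S · g_HUF/g_ILS, so g_HUF/g_ILS = 71.429/73.935 = 0.9661054.
ILS growth factor: (1 + 0.0941)^(5/12) = 1.0381826.
That pins the HUF growth at 1.0029938.
r = 1.0029938^(12/5) − 1 = 0.007200 → 0.72%.

0.72%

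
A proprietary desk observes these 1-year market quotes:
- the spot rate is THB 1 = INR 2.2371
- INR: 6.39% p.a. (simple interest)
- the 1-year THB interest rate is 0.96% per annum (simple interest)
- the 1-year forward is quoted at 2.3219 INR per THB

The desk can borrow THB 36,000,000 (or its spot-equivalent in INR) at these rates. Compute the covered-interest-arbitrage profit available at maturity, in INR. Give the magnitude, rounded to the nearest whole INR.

INR 1,290,976

T = 1 year.
Invest the THB and cover forward: 36,000,000 × 1.009600 × 2.3219 = INR 84,390,848.64.
Convert at spot and invest in INR: 36,000,000 × 2.2371 × 1.063900 = INR 85,681,824.84.
The quoted forward undervalues THB, so borrow THB, convert to INR at spot, deposit the INR at 6.39%, and buy THB forward at 2.3219 to cover the loan.
The gap between the two covered legs is INR 1,290,976.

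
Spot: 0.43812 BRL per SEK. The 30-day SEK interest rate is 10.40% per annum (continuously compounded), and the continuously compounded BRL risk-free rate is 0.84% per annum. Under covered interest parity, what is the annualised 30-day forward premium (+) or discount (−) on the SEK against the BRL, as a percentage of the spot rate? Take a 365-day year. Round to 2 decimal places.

-9.52%

T = 30/365 years.
F = S · g_BRL/g_SEK = 0.43812 × 1.0006906/1.0085846 = 0.43469092.
Annualised premium = (F − S)/S × (1/T) = (0.43469092 − 0.43812)/0.43812 ÷ (30/365) = -9.52%.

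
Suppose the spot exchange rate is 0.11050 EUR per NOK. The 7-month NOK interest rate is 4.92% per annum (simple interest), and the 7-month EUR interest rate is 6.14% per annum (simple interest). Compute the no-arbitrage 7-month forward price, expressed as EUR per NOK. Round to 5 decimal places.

T = 7/12 years.
EUR growth factor: 1 + 0.0614×7/12 = 1.0358167.
Growth of 1 NOK over T: 1 + 0.0492×7/12 = 1.028700.
CIP: F = S · (grow EUR)/(grow NOK) = 0.1105 × 1.0358167/1.028700 = 0.1112645 EUR per NOK.

0.11126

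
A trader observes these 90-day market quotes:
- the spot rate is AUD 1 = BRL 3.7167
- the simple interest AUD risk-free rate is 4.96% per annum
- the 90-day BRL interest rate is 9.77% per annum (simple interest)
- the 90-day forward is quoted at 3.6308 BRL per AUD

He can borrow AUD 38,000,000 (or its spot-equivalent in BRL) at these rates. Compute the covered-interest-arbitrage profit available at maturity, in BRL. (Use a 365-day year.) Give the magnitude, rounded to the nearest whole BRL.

T = 90/365 years.
Invest the AUD and cover forward: 38,000,000 × 1.01223013699 × 3.6308 = BRL 139,657,796.89.
Convert at spot and invest in BRL: 38,000,000 × 3.7167 × 1.02409041096 = BRL 144,636,999.56.
The quoted forward undervalues AUD, so borrow AUD, convert to BRL at spot, deposit the BRL at 9.77%, and buy AUD forward at 3.6308 to cover the loan.
The gap between the two covered legs is BRL 4,979,203.

BRL 4,979,203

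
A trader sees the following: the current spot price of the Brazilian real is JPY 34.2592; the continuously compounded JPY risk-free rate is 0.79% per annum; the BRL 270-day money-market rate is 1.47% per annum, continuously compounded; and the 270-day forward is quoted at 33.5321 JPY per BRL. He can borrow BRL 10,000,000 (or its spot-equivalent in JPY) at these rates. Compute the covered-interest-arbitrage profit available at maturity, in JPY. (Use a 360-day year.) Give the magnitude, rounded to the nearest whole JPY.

T = 270/360 years.
Invest the BRL and cover forward: 10,000,000 × 1.01108599928 × 33.5321 = JPY 339,038,368.36.
Convert at spot and invest in JPY: 10,000,000 × 34.2592 × 1.00594258753 = JPY 344,627,882.95.
The quoted forward undervalues BRL, so borrow BRL, convert to JPY at spot, deposit the JPY at 0.79%, and buy BRL forward at 33.5321 to cover the loan.
Profit = 344,627,882.95 − 339,038,368.36 = JPY 5,589,515.

JPY 5,589,515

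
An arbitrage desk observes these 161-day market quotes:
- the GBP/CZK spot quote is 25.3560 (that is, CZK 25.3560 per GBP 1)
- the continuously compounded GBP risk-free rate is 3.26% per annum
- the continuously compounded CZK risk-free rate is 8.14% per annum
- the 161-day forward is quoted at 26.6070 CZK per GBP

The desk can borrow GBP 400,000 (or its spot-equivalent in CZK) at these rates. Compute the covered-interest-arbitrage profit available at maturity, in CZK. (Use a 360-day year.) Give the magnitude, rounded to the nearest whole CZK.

CZK 280,677

T = 161/360 years.
Invest the GBP and cover forward: 400,000 × 1.0146862429 × 26.6070 = CZK 10,799,102.75.
Convert at spot and invest in CZK: 400,000 × 25.3560 × 1.0370746248 = CZK 10,518,425.67.
The quoted forward overvalues GBP, so borrow CZK, buy GBP at spot, deposit the GBP at 3.26%, and sell the proceeds forward at 26.6070.
Profit = 10,799,102.75 − 10,518,425.67 = CZK 280,677.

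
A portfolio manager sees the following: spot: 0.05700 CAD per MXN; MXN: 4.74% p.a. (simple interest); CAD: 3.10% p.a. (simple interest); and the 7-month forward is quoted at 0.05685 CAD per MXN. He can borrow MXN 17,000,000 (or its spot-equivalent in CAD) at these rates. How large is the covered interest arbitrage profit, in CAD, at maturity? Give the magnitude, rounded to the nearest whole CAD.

T = 7/12 years.
Route A — deposit MXN, sell forward: 17,000,000 × 1.027650 × 0.05685 = CAD 993,172.34.
Route B — convert at spot, deposit CAD: 17,000,000 × 0.05700 × 1.01808333 = CAD 986,522.75.
The quoted forward overvalues MXN, so borrow CAD, buy MXN at spot, deposit the MXN at 4.74%, and sell the proceeds forward at 0.05685.
Arbitrage profit = |993,172.34 − 986,522.75| = CAD 6,650.

CAD 6,650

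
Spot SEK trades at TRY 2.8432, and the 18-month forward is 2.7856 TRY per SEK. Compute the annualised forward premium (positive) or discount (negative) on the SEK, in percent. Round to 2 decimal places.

-1.35%

T = 18/12 years.
Period premium: (2.7856 − 2.8432)/2.8432 = -0.0202589.
×(1/T) gives -1.35% p.a.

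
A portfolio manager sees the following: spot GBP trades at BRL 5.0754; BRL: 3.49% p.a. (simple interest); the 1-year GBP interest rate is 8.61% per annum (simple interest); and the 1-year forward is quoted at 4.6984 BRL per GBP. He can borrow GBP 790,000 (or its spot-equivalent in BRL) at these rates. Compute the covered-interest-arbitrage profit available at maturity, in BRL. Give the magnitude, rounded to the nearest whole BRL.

BRL 118,183

T = 1 year.
Route A — deposit GBP, sell forward: 790,000 × 1.086100 × 4.6984 = BRL 4,031,316.47.
Route B — convert at spot, deposit BRL: 790,000 × 5.0754 × 1.034900 = BRL 4,149,499.85.
The quoted forward undervalues GBP, so borrow GBP, convert to BRL at spot, deposit the BRL at 3.49%, and buy GBP forward at 4.6984 to cover the loan.
Arbitrage profit = |4,031,316.47 − 4,149,499.85| = BRL 118,183.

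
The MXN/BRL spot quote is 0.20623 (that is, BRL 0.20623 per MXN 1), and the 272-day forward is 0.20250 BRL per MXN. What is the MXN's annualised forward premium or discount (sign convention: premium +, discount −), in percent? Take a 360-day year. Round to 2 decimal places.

-2.39%

T = 272/360 years.
MXN trades forward at -1.80866% vs spot over the period.
×(1/T) gives -2.39% p.a.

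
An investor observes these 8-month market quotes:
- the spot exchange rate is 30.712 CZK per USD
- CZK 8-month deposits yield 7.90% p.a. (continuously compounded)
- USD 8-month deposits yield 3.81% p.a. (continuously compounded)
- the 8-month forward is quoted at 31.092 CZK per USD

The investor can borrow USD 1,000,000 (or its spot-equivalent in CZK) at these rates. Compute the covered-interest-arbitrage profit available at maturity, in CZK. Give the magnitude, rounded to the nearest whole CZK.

T = 8/12 years.
Keep in USD, deliver into the forward: 1,000,000·1.0257253286·31.092 = CZK 31,891,851.92.
Swap to CZK now, deposit: 1,000,000·30.712·1.0540782271 = CZK 32,372,850.51.
The quoted forward undervalues USD, so borrow USD, convert to CZK at spot, deposit the CZK at 7.90%, and buy USD forward at 31.092 to cover the loan.
Arbitrage profit = |31,891,851.92 − 32,372,850.51| = CZK 480,999.

CZK 480,999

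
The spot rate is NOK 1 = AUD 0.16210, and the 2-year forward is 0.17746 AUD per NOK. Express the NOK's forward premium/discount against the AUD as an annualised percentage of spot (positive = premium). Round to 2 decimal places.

T = 2 years.
(F − S)/S = (0.17746 − 0.1621)/0.1621 = 0.0947563.
×(1/T) gives 4.74% p.a.

+4.74%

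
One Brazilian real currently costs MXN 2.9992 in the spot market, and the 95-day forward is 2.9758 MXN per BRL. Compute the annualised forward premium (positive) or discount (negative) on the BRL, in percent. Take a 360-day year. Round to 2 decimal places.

T = 95/360 years.
(F − S)/S = (2.9758 − 2.9992)/2.9992 = -0.0078021.
Annualise by dividing by T: -0.0078021 / (95/360) = -0.029566 → -2.96%.

-2.96%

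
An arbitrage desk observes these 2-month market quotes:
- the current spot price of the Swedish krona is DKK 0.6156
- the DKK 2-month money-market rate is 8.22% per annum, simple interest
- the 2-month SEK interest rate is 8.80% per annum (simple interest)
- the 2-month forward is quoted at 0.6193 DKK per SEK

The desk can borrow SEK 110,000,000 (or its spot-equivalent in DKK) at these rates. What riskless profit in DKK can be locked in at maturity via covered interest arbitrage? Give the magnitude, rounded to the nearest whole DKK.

T = 2/12 years.
Keep in SEK, deliver into the forward: 110,000,000·1.0146666667·0.6193 = DKK 69,122,137.34.
Swap to DKK now, deposit: 110,000,000·0.6156·1.013700 = DKK 68,643,709.20.
The quoted forward overvalues SEK, so borrow DKK, buy SEK at spot, deposit the SEK at 8.80%, and sell the proceeds forward at 0.6193.
The gap between the two covered legs is DKK 478,428.

DKK 478,428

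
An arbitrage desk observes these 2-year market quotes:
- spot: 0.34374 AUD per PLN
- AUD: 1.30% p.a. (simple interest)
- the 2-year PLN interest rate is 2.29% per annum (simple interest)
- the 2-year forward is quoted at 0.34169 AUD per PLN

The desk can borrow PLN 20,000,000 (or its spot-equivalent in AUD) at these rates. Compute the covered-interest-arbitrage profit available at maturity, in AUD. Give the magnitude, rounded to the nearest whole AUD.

AUD 93,243

T = 2 years.
Route A — deposit PLN, sell forward: 20,000,000 × 1.045800 × 0.34169 = AUD 7,146,788.04.
Route B — convert at spot, deposit AUD: 20,000,000 × 0.34374 × 1.026000 = AUD 7,053,544.80.
The quoted forward overvalues PLN, so borrow AUD, buy PLN at spot, deposit the PLN at 2.29%, and sell the proceeds forward at 0.34169.
Profit = 7,146,788.04 − 7,053,544.80 = AUD 93,243.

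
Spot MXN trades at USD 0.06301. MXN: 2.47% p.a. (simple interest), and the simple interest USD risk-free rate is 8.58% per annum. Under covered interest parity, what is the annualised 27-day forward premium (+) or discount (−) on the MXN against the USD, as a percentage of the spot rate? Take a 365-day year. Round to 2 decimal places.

T = 27/365 years.
F = S · g_USD/g_MXN = 0.06301 × 1.0063468/1.0018271 = 0.06329427.
Annualised premium = (F − S)/S × (1/T) = (0.06329427 − 0.06301)/0.06301 ÷ (27/365) = 6.10%.

+6.10%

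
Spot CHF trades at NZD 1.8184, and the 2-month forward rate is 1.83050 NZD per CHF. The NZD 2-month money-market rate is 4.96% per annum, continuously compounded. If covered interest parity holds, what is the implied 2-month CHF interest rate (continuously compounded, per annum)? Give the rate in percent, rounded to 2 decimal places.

T = 2/12 years.
By CIP, F/S equals the NZD-to-CHF growth ratio: 1.8305/1.8184 = 1.0066542.
NZD growth factor: e^(0.0496×2/12) = 1.0083009.
So the CHF growth factor = 1.0016358.
r = ln(1.0016358)/(2/12) = 0.009807 → 0.98%.

0.98%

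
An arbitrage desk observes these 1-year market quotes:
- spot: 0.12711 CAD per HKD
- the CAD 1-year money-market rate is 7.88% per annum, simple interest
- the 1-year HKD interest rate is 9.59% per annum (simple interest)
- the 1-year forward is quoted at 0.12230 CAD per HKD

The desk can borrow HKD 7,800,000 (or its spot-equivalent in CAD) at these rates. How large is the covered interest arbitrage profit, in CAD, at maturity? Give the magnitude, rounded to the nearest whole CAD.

T = 1 year.
Route A — deposit HKD, sell forward: 7,800,000 × 1.095900 × 0.12230 = CAD 1,045,422.85.
Route B — convert at spot, deposit CAD: 7,800,000 × 0.12711 × 1.078800 = CAD 1,069,584.89.
The quoted forward undervalues HKD, so borrow HKD, convert to CAD at spot, deposit the CAD at 7.88%, and buy HKD forward at 0.12230 to cover the loan.
Profit = 1,069,584.89 − 1,045,422.85 = CAD 24,162.

CAD 24,162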